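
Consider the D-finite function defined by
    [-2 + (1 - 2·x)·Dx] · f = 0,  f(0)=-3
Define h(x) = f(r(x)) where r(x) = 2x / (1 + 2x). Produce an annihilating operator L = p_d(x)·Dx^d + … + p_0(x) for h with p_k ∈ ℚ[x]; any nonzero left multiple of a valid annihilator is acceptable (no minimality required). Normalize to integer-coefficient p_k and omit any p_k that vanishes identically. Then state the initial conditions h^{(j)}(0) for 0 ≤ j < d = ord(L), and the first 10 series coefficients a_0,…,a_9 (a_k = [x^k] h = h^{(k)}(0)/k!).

f: a_k = -3, -6, -12, -24, -48, -96, -192, -384, -768, -1536, …
f∘r: x↦r, Dx↦Dx/r' in L_f ⇒ L₀.
L = 4 + (-1 + 4·x^2)·Dx  (order 1).
h: a_k = -3, -12, -24, -48, -96, -192, -384, -768, -1536, -3072, …
ICs: h(0) = -3.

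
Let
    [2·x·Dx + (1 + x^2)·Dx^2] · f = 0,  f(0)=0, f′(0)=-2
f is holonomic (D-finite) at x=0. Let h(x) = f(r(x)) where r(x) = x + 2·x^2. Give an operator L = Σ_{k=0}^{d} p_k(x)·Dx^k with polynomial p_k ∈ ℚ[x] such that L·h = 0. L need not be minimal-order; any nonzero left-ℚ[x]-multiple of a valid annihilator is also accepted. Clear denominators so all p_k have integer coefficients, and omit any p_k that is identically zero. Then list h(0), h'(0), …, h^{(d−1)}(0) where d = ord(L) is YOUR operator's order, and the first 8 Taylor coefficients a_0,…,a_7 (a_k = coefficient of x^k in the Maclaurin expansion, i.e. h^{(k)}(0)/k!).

f: a_k = 0, -2, 0, 2/3, 0, -2/5, 0, 2/7, …
Substitute x→r, Dx→(1/r')Dx; clear ⇒ L₀.
L = (-4 + 2·x + 16·x^2 + 48·x^3 + 48·x^4)·Dx + (1 + 4·x + x^2 + 8·x^3 + 20·x^4 + 16·x^5)·Dx^2  (order 2).
h: a_k = 0, -2, -4, 2/3, 4, 38/5, 4/3, -110/7, …
ICs: h(0) = 0, h′(0) = -2.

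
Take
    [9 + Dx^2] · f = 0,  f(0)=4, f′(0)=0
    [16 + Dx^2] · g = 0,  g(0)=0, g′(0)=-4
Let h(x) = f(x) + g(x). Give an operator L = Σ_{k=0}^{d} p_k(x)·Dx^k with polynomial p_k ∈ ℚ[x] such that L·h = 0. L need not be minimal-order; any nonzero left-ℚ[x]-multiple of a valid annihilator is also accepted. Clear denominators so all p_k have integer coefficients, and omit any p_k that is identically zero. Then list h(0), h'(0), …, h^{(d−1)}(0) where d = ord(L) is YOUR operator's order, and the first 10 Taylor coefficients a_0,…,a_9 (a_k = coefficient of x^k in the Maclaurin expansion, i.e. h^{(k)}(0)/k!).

f: a_k = 4, 0, -18, 0, 27/2, 0, -81/20, 0, 729/1120, 0, …
g: a_k = 0, -4, 0, 32/3, 0, -128/15, 0, 1024/315, 0, -2048/2835, …
Weyl lclm of L_f,L_g ⇒ L₀ (ord ≤ 4).
L = 144 + 25·Dx^2 + Dx^4  (order 4).
h: a_k = 4, -4, -18, 32/3, 27/2, -128/15, -81/20, 1024/315, 729/1120, -2048/2835, …
ICs: h(0) = 4, h′(0) = -4, h′′(0) = -36, h′′′(0) = 64.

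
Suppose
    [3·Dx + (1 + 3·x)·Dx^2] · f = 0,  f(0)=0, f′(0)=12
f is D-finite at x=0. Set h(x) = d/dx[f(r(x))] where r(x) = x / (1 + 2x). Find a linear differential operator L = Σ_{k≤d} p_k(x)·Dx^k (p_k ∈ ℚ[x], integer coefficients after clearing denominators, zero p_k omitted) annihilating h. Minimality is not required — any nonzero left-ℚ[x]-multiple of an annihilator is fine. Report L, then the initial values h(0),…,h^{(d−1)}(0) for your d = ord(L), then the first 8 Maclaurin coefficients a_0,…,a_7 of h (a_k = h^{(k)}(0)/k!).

L = (7 + 20·x) + (1 + 7·x + 10·x^2)·Dx  (order 1).
h: a_k = 12, -84, 468, -2436, 12372, -62244, 311988, -1561476, …
ICs: h(0) = 12.

f: a_k = 0, 12, -18, 36, -81, 972/5, -486, 8748/7, …
Change of var in L_f (x↦r) gives L₀.
h=h₀': d/dx-closure on L₀ ⇒ L.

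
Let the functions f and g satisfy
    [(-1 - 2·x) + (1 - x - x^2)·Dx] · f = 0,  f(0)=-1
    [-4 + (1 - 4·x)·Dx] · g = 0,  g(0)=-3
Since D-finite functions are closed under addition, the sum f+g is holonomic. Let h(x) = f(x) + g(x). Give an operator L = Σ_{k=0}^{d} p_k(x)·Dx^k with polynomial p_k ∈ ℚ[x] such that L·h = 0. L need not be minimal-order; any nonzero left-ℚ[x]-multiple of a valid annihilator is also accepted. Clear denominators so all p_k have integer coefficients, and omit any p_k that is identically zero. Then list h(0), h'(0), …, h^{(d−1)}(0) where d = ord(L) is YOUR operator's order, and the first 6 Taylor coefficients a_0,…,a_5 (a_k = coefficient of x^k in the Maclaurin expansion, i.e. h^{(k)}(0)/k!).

f: a_k = -1, -1, -2, -3, -5, -8, …
g: a_k = -3, -12, -48, -192, -768, -3072, …
Sum ⇒ L₀ = lclm(L_f,L_g) in ℚ(x)⟨Dx⟩.
L = (-16 - 72·x + 24·x^2 - 32·x^3) + (28 - 38·x - 54·x^2 + 16·x^3 - 64·x^4)·Dx + (-3 + 17·x - 23·x^2 + 14·x^3 - 4·x^4 - 16·x^5)·Dx^2  (order 2).
h: a_k = -4, -13, -50, -195, -773, -3080, …
ICs: h(0) = -4, h′(0) = -13.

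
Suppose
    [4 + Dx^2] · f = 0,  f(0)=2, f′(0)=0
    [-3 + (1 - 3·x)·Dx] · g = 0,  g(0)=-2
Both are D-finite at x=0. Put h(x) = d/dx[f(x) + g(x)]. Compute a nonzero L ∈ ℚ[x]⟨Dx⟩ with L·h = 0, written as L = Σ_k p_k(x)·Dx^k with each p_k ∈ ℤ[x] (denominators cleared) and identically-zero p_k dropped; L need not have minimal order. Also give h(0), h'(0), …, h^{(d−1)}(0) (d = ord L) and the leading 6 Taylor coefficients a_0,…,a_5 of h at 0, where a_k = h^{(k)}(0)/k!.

L = (1344 - 288·x + 432·x^2) + (-116 + 396·x - 216·x^2 + 216·x^3)·Dx + (336 - 72·x + 108·x^2)·Dx^2 + (-29 + 99·x - 54·x^2 + 54·x^3)·Dx^3  (order 3).
h: a_k = -6, -44, -162, -1928/3, -2430, -131236/15, …
ICs: h(0) = -6, h′(0) = -44, h′′(0) = -324.

f: a_k = 2, 0, -4, 0, 4/3, 0, …
g: a_k = -2, -6, -18, -54, -162, -486, …
h₀=f+g: left-lcm gives L₀, ord ≤ 3.
h=h₀': d/dx-closure on L₀ ⇒ L.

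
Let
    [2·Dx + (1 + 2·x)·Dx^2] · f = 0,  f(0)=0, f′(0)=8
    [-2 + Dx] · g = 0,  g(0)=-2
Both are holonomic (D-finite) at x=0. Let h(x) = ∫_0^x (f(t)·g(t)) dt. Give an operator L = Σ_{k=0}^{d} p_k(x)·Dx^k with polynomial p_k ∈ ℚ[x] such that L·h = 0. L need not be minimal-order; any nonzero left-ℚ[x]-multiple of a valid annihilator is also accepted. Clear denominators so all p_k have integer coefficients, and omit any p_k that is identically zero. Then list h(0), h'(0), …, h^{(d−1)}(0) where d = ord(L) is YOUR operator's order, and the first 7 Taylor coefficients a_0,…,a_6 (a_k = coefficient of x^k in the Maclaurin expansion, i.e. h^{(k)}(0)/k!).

f: a_k = 0, 8, -8, 32/3, -16, 128/5, -128/3, …
g: a_k = -2, -4, -4, -8/3, -4/3, -8/15, -8/45, …
L₀ := L_f ⊗_s L_g (sym. prod.), ord ≤ 2.
∫: right-multiply L₀ by Dx.
L = 8·x·Dx + (-2 - 8·x)·Dx^2 + (1 + 2·x)·Dx^3  (order 3).
h: a_k = 0, 0, -8, -16/3, -16/3, 0, -16/5, …
ICs: h(0) = 0, h′(0) = 0, h′′(0) = -16.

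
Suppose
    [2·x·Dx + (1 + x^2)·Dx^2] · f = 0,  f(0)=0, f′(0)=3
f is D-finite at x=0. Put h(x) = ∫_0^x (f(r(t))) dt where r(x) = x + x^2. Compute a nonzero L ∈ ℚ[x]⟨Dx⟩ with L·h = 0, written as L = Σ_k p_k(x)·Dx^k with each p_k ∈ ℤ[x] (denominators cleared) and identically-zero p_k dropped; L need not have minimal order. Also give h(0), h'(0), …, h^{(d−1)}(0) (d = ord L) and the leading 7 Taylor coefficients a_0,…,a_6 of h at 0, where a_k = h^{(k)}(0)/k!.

f: a_k = 0, 3, 0, -1, 0, 3/5, 0, …
Change of var in L_f (x↦r) gives L₀.
∫: right-multiply L₀ by Dx.
L = (-2 + 2·x + 8·x^2 + 12·x^3 + 6·x^4)·Dx^2 + (1 + 2·x + x^2 + 4·x^3 + 5·x^4 + 2·x^5)·Dx^3  (order 3).
h: a_k = 0, 0, 3/2, 1, -1/4, -3/5, -2/5, …
ICs: h(0) = 0, h′(0) = 0, h′′(0) = 3.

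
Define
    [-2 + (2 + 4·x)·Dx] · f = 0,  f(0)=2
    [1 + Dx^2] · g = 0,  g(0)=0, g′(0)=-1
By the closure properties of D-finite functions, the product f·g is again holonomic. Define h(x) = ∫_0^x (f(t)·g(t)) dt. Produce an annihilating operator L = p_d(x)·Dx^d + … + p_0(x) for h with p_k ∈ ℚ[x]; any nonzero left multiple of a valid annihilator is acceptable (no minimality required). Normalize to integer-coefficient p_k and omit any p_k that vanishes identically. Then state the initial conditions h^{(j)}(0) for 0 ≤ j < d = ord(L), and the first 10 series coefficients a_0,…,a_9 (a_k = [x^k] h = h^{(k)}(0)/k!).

f: a_k = 2, 2, -1, 1, -5/4, 7/4, -21/8, 33/8, -429/64, 715/64, …
g: a_k = 0, -1, 0, 1/6, 0, -1/120, 0, 1/5040, 0, -1/362880, …
Product ⇒ symmetric product L₀, ord ≤ 2.
∫: right-multiply L₀ by Dx.
L = (4 + 4·x + 4·x^2)·Dx + (-2 - 4·x)·Dx^2 + (1 + 4·x + 4·x^2)·Dx^3  (order 3).
h: a_k = 0, 0, -1, -2/3, 1/3, -2/15, 8/45, -8/35, 191/630, -242/567, …
ICs: h(0) = 0, h′(0) = 0, h′′(0) = -2.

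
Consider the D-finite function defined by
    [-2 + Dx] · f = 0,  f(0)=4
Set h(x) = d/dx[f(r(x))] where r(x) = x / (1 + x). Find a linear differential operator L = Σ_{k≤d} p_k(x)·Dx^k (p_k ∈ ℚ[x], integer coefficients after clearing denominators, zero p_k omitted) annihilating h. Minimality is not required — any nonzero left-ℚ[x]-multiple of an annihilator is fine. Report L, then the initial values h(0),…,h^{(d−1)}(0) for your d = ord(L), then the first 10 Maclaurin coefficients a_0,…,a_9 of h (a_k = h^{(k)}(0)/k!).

L = -2·x + (-1 - 2·x - x^2)·Dx  (order 1).
h: a_k = 8, 0, -8, 32/3, -8, 32/15, 40/9, -1024/105, 568/45, -35968/2835, …
ICs: h(0) = 8.

f: a_k = 4, 8, 8, 16/3, 8/3, 16/15, 16/45, 32/315, 8/315, 16/2835, …
Substitute x→r, Dx→(1/r')Dx; clear ⇒ L₀.
h₀' ⇒ L via d/dx closure of L₀.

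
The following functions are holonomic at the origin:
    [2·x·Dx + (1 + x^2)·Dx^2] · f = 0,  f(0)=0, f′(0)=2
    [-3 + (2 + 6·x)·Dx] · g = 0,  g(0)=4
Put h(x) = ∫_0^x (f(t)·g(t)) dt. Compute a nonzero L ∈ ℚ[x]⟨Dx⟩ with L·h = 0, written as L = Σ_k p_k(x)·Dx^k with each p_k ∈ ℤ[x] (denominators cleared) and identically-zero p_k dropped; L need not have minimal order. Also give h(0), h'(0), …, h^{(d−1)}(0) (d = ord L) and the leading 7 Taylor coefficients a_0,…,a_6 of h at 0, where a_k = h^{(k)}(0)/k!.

L = (27 - 12·x - 9·x^2)·Dx + (-12 - 28·x + 36·x^2 + 36·x^3)·Dx^2 + (4 + 24·x + 40·x^2 + 24·x^3 + 36·x^4)·Dx^3  (order 3).
h: a_k = 0, 0, 4, 4, -35/12, 19/10, -1657/480, …
ICs: h(0) = 0, h′(0) = 0, h′′(0) = 8.

f: a_k = 0, 2, 0, -2/3, 0, 2/5, 0, …
g: a_k = 4, 6, -9/2, 27/4, -405/32, 1701/64, -15309/256, …
h₀=f·g: eliminate ⇒ L₀, order ≤ 2·1.
h=∫₀ˣh₀: take L = L₀·Dx.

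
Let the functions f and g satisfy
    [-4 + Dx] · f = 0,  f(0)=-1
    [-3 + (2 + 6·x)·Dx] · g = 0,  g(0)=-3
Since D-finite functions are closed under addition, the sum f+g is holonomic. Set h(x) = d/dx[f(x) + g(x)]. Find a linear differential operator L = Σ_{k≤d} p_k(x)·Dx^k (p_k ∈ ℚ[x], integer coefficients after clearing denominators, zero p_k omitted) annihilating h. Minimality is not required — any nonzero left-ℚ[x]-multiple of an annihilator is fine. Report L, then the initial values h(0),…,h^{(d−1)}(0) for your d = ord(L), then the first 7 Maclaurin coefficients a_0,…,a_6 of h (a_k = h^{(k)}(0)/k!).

f: a_k = -1, -4, -8, -32/3, -32/3, -128/15, -256/45, …
g: a_k = -3, -9/2, 27/8, -81/16, 1215/128, -5103/256, 45927/1024, …
L₀ := lclm(L_f,L_g); ord L₀ ≤ 1+1.
h₀' ⇒ L via d/dx closure of L₀.
L = (-204 - 288·x) + (-37 - 384·x - 576·x^2)·Dx + (22 + 114·x + 144·x^2)·Dx^2  (order 2).
h: a_k = -17/2, -37/4, -755/16, -451/96, -109313/768, 1804571/7680, -70298747/92160, …
ICs: h(0) = -17/2, h′(0) = -37/4.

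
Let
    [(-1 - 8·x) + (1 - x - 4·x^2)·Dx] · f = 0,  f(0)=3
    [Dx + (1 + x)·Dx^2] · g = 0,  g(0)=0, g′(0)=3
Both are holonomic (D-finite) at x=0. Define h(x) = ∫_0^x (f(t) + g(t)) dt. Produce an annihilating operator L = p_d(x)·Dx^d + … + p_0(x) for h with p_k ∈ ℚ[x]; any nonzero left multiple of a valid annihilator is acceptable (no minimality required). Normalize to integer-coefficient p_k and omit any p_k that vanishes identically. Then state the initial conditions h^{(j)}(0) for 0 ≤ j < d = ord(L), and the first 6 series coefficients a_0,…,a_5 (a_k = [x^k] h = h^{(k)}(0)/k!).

f: a_k = 3, 3, 15, 27, 87, 195, …
g: a_k = 0, 3, -3/2, 1, -3/4, 3/5, …
L₀ := lclm(L_f,L_g); ord L₀ ≤ 1+2.
h=∫h₀ ⇒ L = L₀·Dx.
L = (74 + 562·x + 1120·x^2 + 1728·x^3 + 768·x^4)·Dx^2 + (52 + 576·x + 1636·x^2 + 3264·x^3 + 3488·x^4 + 1280·x^5)·Dx^3 + (-11 - 41·x - 53·x^2 + 185·x^3 + 704·x^4 + 752·x^5 + 256·x^6)·Dx^4  (order 4).
h: a_k = 0, 3, 3, 9/2, 7, 69/4, …
ICs: h(0) = 0, h′(0) = 3, h′′(0) = 6, h′′′(0) = 27.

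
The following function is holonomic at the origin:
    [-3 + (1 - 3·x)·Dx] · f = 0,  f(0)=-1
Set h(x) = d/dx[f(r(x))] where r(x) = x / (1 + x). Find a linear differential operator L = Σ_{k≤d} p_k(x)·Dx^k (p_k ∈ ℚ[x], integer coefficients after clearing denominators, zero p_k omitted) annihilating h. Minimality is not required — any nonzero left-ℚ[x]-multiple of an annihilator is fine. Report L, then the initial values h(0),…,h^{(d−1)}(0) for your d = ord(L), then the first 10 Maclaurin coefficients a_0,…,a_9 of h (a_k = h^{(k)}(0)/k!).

f: a_k = -1, -3, -9, -27, -81, -243, -729, -2187, -6561, -19683, …
h₀=f(r): pull back L_f along r ⇒ L₀.
Derive L from L₀ (diff closure).
L = 4 + (-1 + 2·x)·Dx  (order 1).
h: a_k = -3, -12, -36, -96, -240, -576, -1344, -3072, -6912, -15360, …
ICs: h(0) = -3.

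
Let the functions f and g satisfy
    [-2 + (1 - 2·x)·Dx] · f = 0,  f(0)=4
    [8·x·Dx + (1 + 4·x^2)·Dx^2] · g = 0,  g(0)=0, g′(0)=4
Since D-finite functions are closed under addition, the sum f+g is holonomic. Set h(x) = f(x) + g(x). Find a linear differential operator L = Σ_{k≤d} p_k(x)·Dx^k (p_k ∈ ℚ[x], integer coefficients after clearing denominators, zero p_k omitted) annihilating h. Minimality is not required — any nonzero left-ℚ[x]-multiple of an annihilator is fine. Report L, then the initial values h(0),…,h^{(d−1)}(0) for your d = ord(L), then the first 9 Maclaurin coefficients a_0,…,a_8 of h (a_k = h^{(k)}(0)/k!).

f: a_k = 4, 8, 16, 32, 64, 128, 256, 512, 1024, …
g: a_k = 0, 4, 0, -16/3, 0, 64/5, 0, -256/7, 0, …
L₀ := lclm(L_f,L_g); ord L₀ ≤ 1+2.
L = (-8 + 64·x + 96·x^2)·Dx + (8 - 8·x + 32·x^2 + 96·x^3)·Dx^2 + (-1 + 16·x^4)·Dx^3  (order 3).
h: a_k = 4, 12, 16, 80/3, 64, 704/5, 256, 3328/7, 1024, …
ICs: h(0) = 4, h′(0) = 12, h′′(0) = 32.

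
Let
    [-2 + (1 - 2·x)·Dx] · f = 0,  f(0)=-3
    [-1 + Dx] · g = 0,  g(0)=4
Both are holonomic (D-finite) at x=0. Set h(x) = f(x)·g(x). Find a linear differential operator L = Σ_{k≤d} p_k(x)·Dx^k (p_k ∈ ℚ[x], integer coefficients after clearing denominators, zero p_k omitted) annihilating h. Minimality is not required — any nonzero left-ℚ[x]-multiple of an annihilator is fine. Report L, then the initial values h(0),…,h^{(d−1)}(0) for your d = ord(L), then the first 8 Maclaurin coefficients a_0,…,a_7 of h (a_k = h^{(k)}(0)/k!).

L = (3 - 2·x) + (-1 + 2·x)·Dx  (order 1).
h: a_k = -12, -36, -78, -158, -633/2, -6331/10, -75973/60, -354541/140, …
ICs: h(0) = -12.

f: a_k = -3, -6, -12, -24, -48, -96, -192, -384, …
g: a_k = 4, 4, 2, 2/3, 1/6, 1/30, 1/180, 1/1260, …
Sym-product of L_f,L_g gives L₀ (≤ ord 1).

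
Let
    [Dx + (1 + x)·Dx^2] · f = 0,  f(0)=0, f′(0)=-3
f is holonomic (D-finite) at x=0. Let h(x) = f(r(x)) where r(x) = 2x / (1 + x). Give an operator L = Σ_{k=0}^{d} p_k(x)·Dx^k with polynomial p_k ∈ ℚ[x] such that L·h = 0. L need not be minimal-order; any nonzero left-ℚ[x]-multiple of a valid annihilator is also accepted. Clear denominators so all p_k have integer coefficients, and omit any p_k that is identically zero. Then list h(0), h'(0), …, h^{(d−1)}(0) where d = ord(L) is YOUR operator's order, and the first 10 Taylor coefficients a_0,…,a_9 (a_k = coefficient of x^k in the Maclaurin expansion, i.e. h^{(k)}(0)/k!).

f: a_k = 0, -3, 3/2, -1, 3/4, -3/5, 1/2, -3/7, 3/8, -1/3, …
f∘r: x↦r, Dx↦Dx/r' in L_f ⇒ L₀.
L = (4 + 6·x)·Dx + (1 + 4·x + 3·x^2)·Dx^2  (order 2).
h: a_k = 0, -6, 12, -26, 60, -726/5, 364, -6558/7, 2460, -19682/3, …
ICs: h(0) = 0, h′(0) = -6.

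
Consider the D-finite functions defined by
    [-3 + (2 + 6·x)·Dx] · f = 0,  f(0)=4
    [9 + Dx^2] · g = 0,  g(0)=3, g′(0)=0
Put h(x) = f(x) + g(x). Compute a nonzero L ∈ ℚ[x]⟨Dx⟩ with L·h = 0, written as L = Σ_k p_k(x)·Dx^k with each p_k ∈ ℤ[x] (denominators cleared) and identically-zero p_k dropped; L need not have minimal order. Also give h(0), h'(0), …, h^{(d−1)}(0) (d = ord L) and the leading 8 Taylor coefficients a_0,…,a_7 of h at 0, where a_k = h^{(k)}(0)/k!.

f: a_k = 4, 6, -9/2, 27/4, -405/32, 1701/64, -15309/256, 72171/512, …
g: a_k = 3, 0, -27/2, 0, 81/8, 0, -243/80, 0, …
f+g: L₀ = lclm(L_f,L_g), ord ≤ 1+2.
L = (-63 - 216·x - 324·x^2) + (18 + 198·x + 648·x^2 + 648·x^3)·Dx + (-7 - 24·x - 36·x^2)·Dx^2 + (2 + 22·x + 72·x^2 + 72·x^3)·Dx^3  (order 3).
h: a_k = 7, 6, -18, 27/4, -81/32, 1701/64, -80433/1280, 72171/512, …
ICs: h(0) = 7, h′(0) = 6, h′′(0) = -36.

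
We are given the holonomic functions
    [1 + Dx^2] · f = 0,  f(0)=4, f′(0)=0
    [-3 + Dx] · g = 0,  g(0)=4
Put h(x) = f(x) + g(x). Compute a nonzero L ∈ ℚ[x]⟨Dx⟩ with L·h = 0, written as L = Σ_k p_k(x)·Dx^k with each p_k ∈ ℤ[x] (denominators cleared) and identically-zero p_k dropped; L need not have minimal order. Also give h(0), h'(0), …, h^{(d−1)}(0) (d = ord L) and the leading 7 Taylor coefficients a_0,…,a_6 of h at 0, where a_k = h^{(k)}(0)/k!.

L = -3 + Dx - 3·Dx^2 + Dx^3  (order 3).
h: a_k = 8, 12, 16, 18, 41/3, 81/10, 182/45, …
ICs: h(0) = 8, h′(0) = 12, h′′(0) = 32.

f: a_k = 4, 0, -2, 0, 1/6, 0, -1/180, …
g: a_k = 4, 12, 18, 18, 27/2, 81/10, 81/20, …
L₀ := lclm(L_f,L_g); ord L₀ ≤ 2+1.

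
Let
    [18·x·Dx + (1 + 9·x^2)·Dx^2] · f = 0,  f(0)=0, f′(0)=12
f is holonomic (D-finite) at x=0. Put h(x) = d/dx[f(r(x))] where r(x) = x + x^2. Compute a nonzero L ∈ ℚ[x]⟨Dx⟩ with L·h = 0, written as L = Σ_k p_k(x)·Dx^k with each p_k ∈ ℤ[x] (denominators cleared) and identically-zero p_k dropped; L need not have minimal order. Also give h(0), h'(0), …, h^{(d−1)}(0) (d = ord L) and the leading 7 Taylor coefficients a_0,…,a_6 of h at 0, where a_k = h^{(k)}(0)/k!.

L = (-2 + 18·x + 72·x^2 + 108·x^3 + 54·x^4) + (1 + 2·x + 9·x^2 + 36·x^3 + 45·x^4 + 18·x^5)·Dx  (order 1).
h: a_k = 12, 24, -108, -432, 432, 5616, 4860, …
ICs: h(0) = 12.

f: a_k = 0, 12, 0, -36, 0, 972/5, 0, …
Substitute x→r, Dx→(1/r')Dx; clear ⇒ L₀.
Derive L from L₀ (diff closure).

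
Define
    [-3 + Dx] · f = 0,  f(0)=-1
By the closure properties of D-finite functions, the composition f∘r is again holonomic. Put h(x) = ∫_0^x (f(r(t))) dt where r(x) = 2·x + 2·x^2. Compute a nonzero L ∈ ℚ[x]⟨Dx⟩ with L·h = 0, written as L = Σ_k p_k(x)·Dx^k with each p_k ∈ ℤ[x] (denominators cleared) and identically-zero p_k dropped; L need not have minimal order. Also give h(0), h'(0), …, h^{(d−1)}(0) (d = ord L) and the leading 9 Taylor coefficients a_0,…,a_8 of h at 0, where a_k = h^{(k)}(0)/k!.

L = (-6 - 12·x)·Dx + Dx^2  (order 2).
h: a_k = 0, -1, -3, -8, -18, -36, -324/5, -3744/35, -5724/35, …
ICs: h(0) = 0, h′(0) = -1.

f: a_k = -1, -3, -9/2, -9/2, -27/8, -81/40, -81/80, -243/560, -729/4480, …
L₀ from L_f via x↦r, Dx↦r'^{-1}Dx.
h=∫h₀ ⇒ L = L₀·Dx.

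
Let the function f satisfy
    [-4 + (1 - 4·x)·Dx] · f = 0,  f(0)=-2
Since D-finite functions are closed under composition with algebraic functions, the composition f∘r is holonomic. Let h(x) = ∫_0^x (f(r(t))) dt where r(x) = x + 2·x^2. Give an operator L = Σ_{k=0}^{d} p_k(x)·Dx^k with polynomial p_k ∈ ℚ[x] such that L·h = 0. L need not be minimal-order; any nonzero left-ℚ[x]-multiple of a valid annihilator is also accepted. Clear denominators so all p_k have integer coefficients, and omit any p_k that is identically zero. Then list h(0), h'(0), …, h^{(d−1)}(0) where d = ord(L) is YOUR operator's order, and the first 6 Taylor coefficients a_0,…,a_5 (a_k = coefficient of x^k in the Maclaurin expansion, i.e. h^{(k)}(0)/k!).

f: a_k = -2, -8, -32, -128, -512, -2048, …
L₀ from L_f via x↦r, Dx↦r'^{-1}Dx.
Integrate: L := L₀·Dx.
L = (4 + 16·x)·Dx + (-1 + 4·x + 8·x^2)·Dx^2  (order 2).
h: a_k = 0, -2, -4, -16, -64, -1408/5, …
ICs: h(0) = 0, h′(0) = -2.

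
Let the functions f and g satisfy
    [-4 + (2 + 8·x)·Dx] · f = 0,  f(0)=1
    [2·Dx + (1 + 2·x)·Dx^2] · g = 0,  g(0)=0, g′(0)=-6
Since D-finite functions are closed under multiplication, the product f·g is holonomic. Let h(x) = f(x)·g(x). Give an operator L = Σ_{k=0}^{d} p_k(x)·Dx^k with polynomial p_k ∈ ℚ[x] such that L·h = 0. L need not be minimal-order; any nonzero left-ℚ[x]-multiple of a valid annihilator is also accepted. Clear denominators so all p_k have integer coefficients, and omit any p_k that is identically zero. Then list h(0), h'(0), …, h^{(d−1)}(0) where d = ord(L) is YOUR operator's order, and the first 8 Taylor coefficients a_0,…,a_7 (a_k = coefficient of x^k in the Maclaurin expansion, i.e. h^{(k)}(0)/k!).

f: a_k = 1, 2, -2, 4, -10, 28, -84, 264, …
g: a_k = 0, -6, 6, -8, 12, -96/5, 32, -384/7, …
Product ⇒ symmetric product L₀, ord ≤ 2.
L = (8 + 8·x) + (-2 - 8·x)·Dx + (1 + 10·x + 32·x^2 + 32·x^3)·Dx^2  (order 2).
h: a_k = 0, -6, -6, 16, -40, 524/5, -1452/5, 29664/35, …
ICs: h(0) = 0, h′(0) = -6.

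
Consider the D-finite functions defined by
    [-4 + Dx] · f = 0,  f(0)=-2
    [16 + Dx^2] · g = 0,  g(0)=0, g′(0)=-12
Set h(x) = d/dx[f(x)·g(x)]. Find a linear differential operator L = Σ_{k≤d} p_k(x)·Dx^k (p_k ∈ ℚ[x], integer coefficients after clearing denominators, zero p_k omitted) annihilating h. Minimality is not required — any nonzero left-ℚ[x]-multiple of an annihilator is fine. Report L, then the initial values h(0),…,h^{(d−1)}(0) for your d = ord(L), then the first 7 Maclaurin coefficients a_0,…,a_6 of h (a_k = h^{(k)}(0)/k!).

f: a_k = -2, -8, -16, -64/3, -64/3, -256/15, -512/45, …
g: a_k = 0, -12, 0, 32, 0, -128/5, 0, …
L₀ := L_f ⊗_s L_g (sym. prod.), ord ≤ 2.
Differentiate: ansatz ord ≤ ord L₀ ⇒ L.
L = 32 - 8·Dx + Dx^2  (order 2).
h: a_k = 24, 192, 384, 0, -1024, -8192/5, -16384/15, …
ICs: h(0) = 24, h′(0) = 192.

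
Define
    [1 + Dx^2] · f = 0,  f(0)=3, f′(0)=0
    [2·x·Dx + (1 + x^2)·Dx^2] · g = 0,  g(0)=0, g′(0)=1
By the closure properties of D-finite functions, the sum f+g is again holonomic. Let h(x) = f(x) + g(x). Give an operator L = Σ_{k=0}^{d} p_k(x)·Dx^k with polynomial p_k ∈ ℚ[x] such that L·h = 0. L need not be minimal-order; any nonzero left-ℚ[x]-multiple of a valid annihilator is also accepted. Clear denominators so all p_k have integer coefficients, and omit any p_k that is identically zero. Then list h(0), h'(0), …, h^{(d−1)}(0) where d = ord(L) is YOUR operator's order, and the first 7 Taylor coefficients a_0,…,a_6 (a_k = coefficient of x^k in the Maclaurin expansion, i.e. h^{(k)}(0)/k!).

L = (-22·x + 28·x^3 + 2·x^5)·Dx + (-1 + 7·x^2 + 9·x^4 + x^6)·Dx^2 + (-22·x + 28·x^3 + 2·x^5)·Dx^3 + (-1 + 7·x^2 + 9·x^4 + x^6)·Dx^4  (order 4).
h: a_k = 3, 1, -3/2, -1/3, 1/8, 1/5, -1/240, …
ICs: h(0) = 3, h′(0) = 1, h′′(0) = -3, h′′′(0) = -2.

f: a_k = 3, 0, -3/2, 0, 1/8, 0, -1/240, …
g: a_k = 0, 1, 0, -1/3, 0, 1/5, 0, …
f+g: L₀ = lclm(L_f,L_g), ord ≤ 2+2.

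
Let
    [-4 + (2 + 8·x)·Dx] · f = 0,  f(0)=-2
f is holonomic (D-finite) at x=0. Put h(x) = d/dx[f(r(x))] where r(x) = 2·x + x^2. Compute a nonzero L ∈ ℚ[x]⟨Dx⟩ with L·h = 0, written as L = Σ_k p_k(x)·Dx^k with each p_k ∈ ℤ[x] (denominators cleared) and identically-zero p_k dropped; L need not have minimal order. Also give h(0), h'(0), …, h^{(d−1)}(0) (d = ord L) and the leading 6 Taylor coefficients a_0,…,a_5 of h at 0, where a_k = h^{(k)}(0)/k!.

f: a_k = -2, -4, 4, -8, 20, -56, …
Change of var in L_f (x↦r) gives L₀.
h=h₀': d/dx-closure on L₀ ⇒ L.
L = -3 + (-1 - 9·x - 12·x^2 - 4·x^3)·Dx  (order 1).
h: a_k = -8, 24, -144, 912, -6000, 40464, …
ICs: h(0) = -8.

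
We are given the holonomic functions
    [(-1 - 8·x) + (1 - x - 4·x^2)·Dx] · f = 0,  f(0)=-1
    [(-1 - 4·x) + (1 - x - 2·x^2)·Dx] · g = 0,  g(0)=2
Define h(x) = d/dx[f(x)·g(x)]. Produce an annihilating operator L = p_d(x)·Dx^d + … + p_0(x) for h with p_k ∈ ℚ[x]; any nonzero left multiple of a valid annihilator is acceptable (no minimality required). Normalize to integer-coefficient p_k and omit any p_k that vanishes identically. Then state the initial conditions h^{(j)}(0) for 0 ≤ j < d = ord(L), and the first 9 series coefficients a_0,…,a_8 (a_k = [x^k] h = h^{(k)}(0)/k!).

L = (9 + 12·x - 9·x^2 - 272·x^3 - 144·x^4 + 720·x^5 + 640·x^6) + (-1 - 3·x + 24·x^2 + 17·x^3 - 115·x^4 - 66·x^5 + 168·x^6 + 128·x^7)·Dx  (order 1).
h: a_k = -4, -36, -132, -552, -1780, -5964, -18116, -55248, -161460, …
ICs: h(0) = -4.

f: a_k = -1, -1, -5, -9, -29, -65, -181, -441, -1165, …
g: a_k = 2, 2, 6, 10, 22, 42, 86, 170, 342, …
Sym-product of L_f,L_g gives L₀ (≤ ord 1).
h₀' ⇒ L via d/dx closure of L₀.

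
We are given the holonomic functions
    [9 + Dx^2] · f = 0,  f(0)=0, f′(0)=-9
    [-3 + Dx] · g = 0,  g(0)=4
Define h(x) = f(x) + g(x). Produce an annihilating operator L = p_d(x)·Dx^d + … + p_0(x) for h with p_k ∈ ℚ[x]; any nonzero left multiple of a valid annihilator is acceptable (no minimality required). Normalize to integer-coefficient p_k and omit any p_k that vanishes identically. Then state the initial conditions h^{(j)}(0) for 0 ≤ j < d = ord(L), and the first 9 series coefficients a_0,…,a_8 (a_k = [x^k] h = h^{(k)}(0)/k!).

L = -27 + 9·Dx - 3·Dx^2 + Dx^3  (order 3).
h: a_k = 4, 3, 18, 63/2, 27/2, 81/40, 81/20, 243/80, 729/1120, …
ICs: h(0) = 4, h′(0) = 3, h′′(0) = 36.

f: a_k = 0, -9, 0, 27/2, 0, -243/40, 0, 729/560, 0, …
g: a_k = 4, 12, 18, 18, 27/2, 81/10, 81/20, 243/140, 729/1120, …
L₀ := lclm(L_f,L_g); ord L₀ ≤ 2+1.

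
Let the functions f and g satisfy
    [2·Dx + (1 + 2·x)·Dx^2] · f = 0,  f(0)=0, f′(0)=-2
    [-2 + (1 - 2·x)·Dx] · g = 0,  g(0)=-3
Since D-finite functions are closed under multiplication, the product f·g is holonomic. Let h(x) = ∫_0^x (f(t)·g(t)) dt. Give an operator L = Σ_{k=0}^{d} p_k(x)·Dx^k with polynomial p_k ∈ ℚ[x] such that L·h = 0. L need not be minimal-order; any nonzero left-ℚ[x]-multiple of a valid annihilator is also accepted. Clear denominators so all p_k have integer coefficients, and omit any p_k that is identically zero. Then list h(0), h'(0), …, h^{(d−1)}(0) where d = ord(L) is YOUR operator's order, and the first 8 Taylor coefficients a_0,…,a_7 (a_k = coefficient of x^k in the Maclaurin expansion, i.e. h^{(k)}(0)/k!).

f: a_k = 0, -2, 2, -8/3, 4, -32/5, 32/3, -128/7, …
g: a_k = -3, -6, -12, -24, -48, -96, -192, -384, …
f·g: L₀ = L_f ⊗_s L_g, ord ≤ 2·1.
∫: right-multiply L₀ by Dx.
L = 4·Dx + (2 + 12·x)·Dx^2 + (-1 + 4·x^2)·Dx^3  (order 3).
h: a_k = 0, 0, 3, 2, 5, 28/5, 188/15, 592/35, …
ICs: h(0) = 0, h′(0) = 0, h′′(0) = 6.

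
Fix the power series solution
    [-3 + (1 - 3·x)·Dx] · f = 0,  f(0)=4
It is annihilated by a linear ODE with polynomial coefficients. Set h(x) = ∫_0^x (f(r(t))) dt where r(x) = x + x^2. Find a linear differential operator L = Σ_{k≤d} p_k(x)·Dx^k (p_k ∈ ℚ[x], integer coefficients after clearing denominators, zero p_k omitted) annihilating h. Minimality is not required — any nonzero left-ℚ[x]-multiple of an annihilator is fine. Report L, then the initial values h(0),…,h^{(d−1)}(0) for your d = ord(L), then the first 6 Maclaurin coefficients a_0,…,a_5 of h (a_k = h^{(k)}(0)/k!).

L = (3 + 6·x)·Dx + (-1 + 3·x + 3·x^2)·Dx^2  (order 2).
h: a_k = 0, 4, 6, 16, 45, 684/5, …
ICs: h(0) = 0, h′(0) = 4.

f: a_k = 4, 12, 36, 108, 324, 972, …
f∘r: x↦r, Dx↦Dx/r' in L_f ⇒ L₀.
Integrate: L := L₀·Dx.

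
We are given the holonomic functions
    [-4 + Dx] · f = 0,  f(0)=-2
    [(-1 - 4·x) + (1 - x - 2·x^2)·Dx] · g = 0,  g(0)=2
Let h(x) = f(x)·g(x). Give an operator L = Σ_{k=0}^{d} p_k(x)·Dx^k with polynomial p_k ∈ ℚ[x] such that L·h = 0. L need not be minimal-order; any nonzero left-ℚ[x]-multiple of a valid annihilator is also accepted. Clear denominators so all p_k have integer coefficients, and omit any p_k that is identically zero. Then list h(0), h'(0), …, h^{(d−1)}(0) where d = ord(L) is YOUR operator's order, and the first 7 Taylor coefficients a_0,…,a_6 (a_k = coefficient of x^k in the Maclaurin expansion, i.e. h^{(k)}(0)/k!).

L = (5 - 8·x^2) + (-1 + x + 2·x^2)·Dx  (order 1).
h: a_k = -4, -20, -60, -428/3, -916/3, -3124/5, -11324/9, …
ICs: h(0) = -4.

f: a_k = -2, -8, -16, -64/3, -64/3, -256/15, -512/45, …
g: a_k = 2, 2, 6, 10, 22, 42, 86, …
f·g: L₀ = L_f ⊗_s L_g, ord ≤ 1·1.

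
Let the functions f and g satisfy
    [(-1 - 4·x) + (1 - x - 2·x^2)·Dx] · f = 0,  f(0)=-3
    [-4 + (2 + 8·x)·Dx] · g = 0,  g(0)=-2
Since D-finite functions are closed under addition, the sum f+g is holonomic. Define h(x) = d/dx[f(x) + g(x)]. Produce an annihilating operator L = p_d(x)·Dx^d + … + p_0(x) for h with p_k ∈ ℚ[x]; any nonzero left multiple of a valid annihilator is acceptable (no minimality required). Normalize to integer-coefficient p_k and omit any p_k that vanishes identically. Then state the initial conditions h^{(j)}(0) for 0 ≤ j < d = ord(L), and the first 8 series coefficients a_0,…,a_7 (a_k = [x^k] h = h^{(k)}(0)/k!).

L = (-66 - 300·x - 720·x^2 - 480·x^3 - 480·x^4) + (-9 - 180·x - 954·x^2 - 1872·x^3 - 1800·x^4 - 1440·x^5)·Dx + (4 + 33·x + 69·x^2 - 28·x^3 - 228·x^4 - 480·x^5 - 320·x^6)·Dx^2  (order 2).
h: a_k = -7, -10, -69, -52, -595, 234, -5481, 9624, …
ICs: h(0) = -7, h′(0) = -10.

f: a_k = -3, -3, -9, -15, -33, -63, -129, -255, …
g: a_k = -2, -4, 4, -8, 20, -56, 168, -528, …
Weyl lclm of L_f,L_g ⇒ L₀ (ord ≤ 2).
Differentiate: ansatz ord ≤ ord L₀ ⇒ L.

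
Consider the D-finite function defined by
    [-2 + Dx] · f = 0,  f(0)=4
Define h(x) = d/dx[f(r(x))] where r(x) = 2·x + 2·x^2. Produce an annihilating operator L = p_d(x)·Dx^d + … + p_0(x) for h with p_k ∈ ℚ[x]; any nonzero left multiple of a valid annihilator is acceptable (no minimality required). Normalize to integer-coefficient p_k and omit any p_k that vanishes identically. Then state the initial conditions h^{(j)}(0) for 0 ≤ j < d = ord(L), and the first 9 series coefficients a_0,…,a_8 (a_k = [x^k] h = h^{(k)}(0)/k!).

f: a_k = 4, 8, 8, 16/3, 8/3, 16/15, 16/45, 32/315, 8/315, …
Substitute x→r, Dx→(1/r')Dx; clear ⇒ L₀.
Derive L from L₀ (diff closure).
L = (6 + 16·x + 16·x^2) + (-1 - 2·x)·Dx  (order 1).
h: a_k = 16, 96, 320, 2432/3, 1664, 44288/15, 208384/45, 46080/7, 2703872/315, …
ICs: h(0) = 16.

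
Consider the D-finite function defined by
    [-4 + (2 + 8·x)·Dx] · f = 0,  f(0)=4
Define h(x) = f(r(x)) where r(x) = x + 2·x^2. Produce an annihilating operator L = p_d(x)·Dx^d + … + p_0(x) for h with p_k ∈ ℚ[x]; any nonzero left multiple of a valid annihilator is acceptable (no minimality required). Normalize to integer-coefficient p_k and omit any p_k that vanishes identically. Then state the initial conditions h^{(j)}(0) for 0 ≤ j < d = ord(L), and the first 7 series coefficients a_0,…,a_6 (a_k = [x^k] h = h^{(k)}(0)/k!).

L = (-2 - 8·x) + (1 + 4·x + 8·x^2)·Dx  (order 1).
h: a_k = 4, 8, 8, -16, 24, -16, -48, …
ICs: h(0) = 4.

f: a_k = 4, 8, -8, 16, -40, 112, -336, …
L₀ from L_f via x↦r, Dx↦r'^{-1}Dx.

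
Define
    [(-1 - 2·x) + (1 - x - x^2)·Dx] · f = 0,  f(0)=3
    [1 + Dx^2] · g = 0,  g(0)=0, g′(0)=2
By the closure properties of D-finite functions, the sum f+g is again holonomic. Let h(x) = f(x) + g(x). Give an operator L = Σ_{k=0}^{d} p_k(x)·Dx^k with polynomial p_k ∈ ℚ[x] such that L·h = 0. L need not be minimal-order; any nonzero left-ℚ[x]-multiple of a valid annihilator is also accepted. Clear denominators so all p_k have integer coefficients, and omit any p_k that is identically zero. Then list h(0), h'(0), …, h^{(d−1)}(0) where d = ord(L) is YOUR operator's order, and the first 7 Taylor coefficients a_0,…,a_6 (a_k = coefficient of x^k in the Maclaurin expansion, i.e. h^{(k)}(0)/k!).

L = (19 + 48·x + 31·x^2 + 24·x^3 + 5·x^4 + 2·x^5) + (-5 + x + 4·x^2 + 7·x^3 + 6·x^4 + 3·x^5 + x^6)·Dx + (19 + 48·x + 31·x^2 + 24·x^3 + 5·x^4 + 2·x^5)·Dx^2 + (-5 + x + 4·x^2 + 7·x^3 + 6·x^4 + 3·x^5 + x^6)·Dx^3  (order 3).
h: a_k = 3, 5, 6, 26/3, 15, 1441/60, 39, …
ICs: h(0) = 3, h′(0) = 5, h′′(0) = 12.

f: a_k = 3, 3, 6, 9, 15, 24, 39, …
g: a_k = 0, 2, 0, -1/3, 0, 1/60, 0, …
Sum ⇒ L₀ = lclm(L_f,L_g) in ℚ(x)⟨Dx⟩.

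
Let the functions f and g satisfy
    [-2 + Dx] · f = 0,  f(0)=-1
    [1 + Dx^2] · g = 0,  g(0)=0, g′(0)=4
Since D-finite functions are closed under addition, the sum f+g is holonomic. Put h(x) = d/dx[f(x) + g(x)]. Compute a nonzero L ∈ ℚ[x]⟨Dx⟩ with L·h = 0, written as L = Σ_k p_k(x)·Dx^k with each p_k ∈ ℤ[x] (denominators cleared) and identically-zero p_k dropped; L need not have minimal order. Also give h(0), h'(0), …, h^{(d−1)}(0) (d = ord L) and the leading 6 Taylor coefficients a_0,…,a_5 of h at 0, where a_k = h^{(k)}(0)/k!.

f: a_k = -1, -2, -2, -4/3, -2/3, -4/15, …
g: a_k = 0, 4, 0, -2/3, 0, 1/30, …
L₀ := lclm(L_f,L_g); ord L₀ ≤ 1+2.
Differentiate: ansatz ord ≤ ord L₀ ⇒ L.
L = 2 - Dx + 2·Dx^2 - Dx^3  (order 3).
h: a_k = 2, -4, -6, -8/3, -7/6, -8/15, …
ICs: h(0) = 2, h′(0) = -4, h′′(0) = -12.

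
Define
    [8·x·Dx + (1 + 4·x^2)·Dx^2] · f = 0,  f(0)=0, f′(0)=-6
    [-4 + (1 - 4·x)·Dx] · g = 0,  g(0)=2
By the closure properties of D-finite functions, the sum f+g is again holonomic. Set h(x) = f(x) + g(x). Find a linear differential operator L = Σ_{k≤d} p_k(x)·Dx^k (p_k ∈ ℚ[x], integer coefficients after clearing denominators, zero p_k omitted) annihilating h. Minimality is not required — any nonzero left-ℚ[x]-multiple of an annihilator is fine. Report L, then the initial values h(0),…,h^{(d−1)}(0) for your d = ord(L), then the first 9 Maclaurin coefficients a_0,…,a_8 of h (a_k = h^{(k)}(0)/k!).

f: a_k = 0, -6, 0, 8, 0, -96/5, 0, 384/7, 0, …
g: a_k = 2, 8, 32, 128, 512, 2048, 8192, 32768, 131072, …
f+g: L₀ = lclm(L_f,L_g), ord ≤ 2+1.
L = (8 - 128·x - 96·x^2)·Dx + (-13 + 8·x - 100·x^2 - 96·x^3)·Dx^2 + (1 - 3·x - 12·x^3 - 16·x^4)·Dx^3  (order 3).
h: a_k = 2, 2, 32, 136, 512, 10144/5, 8192, 229760/7, 131072, …
ICs: h(0) = 2, h′(0) = 2, h′′(0) = 64.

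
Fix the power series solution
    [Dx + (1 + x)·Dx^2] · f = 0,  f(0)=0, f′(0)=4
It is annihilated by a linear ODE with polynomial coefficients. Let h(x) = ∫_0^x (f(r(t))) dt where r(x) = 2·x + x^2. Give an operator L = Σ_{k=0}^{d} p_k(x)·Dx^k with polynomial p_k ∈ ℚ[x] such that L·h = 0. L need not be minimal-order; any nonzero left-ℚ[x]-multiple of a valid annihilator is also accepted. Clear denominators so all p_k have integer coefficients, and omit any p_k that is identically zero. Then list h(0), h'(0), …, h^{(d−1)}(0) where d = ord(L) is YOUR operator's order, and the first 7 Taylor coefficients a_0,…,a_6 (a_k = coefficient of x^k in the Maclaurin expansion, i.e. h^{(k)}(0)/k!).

f: a_k = 0, 4, -2, 4/3, -1, 4/5, -2/3, …
Change of var in L_f (x↦r) gives L₀.
h=∫₀ˣh₀: take L = L₀·Dx.
L = Dx^2 + (1 + x)·Dx^3  (order 3).
h: a_k = 0, 0, 4, -4/3, 2/3, -2/5, 4/15, …
ICs: h(0) = 0, h′(0) = 0, h′′(0) = 8.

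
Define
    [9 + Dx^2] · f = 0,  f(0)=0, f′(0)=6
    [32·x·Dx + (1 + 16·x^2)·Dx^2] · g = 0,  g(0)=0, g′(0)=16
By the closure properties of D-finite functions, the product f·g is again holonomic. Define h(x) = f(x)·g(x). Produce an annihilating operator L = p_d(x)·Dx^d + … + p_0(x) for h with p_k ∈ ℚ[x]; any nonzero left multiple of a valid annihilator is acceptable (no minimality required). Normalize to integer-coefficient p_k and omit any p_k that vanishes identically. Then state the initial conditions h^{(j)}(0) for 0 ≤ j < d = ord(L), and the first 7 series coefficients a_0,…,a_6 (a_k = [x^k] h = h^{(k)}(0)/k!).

f: a_k = 0, 6, 0, -9, 0, 81/20, 0, …
g: a_k = 0, 16, 0, -256/3, 0, 4096/5, 0, …
L₀ := L_f ⊗_s L_g (sym. prod.), ord ≤ 4.
L = (16425 + 696384·x^2 + 2778624·x^4 + 11943936·x^6 + 47775744·x^8) + (23616·x + 543744·x^3 + 3981312·x^5 + 21233664·x^7)·Dx + (2050 + 87168·x^2 + 470016·x^4 + 2654208·x^6 + 10616832·x^8)·Dx^2 + (2624·x + 60416·x^3 + 442368·x^5 + 2359296·x^7)·Dx^3 + (25 + 1088·x^2 + 17920·x^4 + 147456·x^6 + 589824·x^8)·Dx^4  (order 4).
h: a_k = 0, 0, 96, 0, -656, 0, 5748, …
ICs: h(0) = 0, h′(0) = 0, h′′(0) = 192, h′′′(0) = 0.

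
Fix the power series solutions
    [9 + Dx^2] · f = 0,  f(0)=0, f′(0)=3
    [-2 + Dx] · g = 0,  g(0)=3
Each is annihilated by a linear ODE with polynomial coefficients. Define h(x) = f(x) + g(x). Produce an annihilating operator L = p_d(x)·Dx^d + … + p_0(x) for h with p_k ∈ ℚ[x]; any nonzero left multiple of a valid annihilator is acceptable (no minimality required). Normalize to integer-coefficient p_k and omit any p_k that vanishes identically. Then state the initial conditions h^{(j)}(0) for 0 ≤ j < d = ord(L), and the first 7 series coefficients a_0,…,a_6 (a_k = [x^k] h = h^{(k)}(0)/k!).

f: a_k = 0, 3, 0, -9/2, 0, 81/40, 0, …
g: a_k = 3, 6, 6, 4, 2, 4/5, 4/15, …
h₀=f+g: left-lcm gives L₀, ord ≤ 3.
L = -18 + 9·Dx - 2·Dx^2 + Dx^3  (order 3).
h: a_k = 3, 9, 6, -1/2, 2, 113/40, 4/15, …
ICs: h(0) = 3, h′(0) = 9, h′′(0) = 12.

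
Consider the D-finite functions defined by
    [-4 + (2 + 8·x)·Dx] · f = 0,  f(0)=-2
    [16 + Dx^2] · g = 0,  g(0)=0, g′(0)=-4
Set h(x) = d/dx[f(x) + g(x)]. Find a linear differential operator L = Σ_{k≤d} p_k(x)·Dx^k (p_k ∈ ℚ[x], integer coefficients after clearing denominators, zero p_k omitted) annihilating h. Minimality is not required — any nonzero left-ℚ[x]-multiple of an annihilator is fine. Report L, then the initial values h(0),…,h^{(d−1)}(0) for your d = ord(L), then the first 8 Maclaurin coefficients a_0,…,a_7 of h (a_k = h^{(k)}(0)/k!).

f: a_k = -2, -4, 4, -8, 20, -56, 168, -528, …
g: a_k = 0, -4, 0, 32/3, 0, -128/15, 0, 1024/315, …
f+g: L₀ = lclm(L_f,L_g), ord ≤ 1+2.
h₀' ⇒ L via d/dx closure of L₀.
L = (-608 - 1024·x - 2048·x^2) + (-112 - 960·x - 3072·x^2 - 4096·x^3)·Dx + (-38 - 64·x - 128·x^2)·Dx^2 + (-7 - 60·x - 192·x^2 - 256·x^3)·Dx^3  (order 3).
h: a_k = -8, 8, 8, 80, -968/3, 1008, -165296/45, 13728, …
ICs: h(0) = -8, h′(0) = 8, h′′(0) = 16.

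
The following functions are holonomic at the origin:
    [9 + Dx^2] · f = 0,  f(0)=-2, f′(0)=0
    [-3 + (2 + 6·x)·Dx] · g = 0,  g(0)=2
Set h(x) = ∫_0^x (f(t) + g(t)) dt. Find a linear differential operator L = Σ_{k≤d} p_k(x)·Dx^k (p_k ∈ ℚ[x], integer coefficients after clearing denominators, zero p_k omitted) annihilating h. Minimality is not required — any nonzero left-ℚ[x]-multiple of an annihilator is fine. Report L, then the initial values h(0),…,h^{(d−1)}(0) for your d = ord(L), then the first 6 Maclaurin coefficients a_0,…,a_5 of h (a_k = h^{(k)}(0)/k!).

L = (-63 - 216·x - 324·x^2)·Dx + (18 + 198·x + 648·x^2 + 648·x^3)·Dx^2 + (-7 - 24·x - 36·x^2)·Dx^3 + (2 + 22·x + 72·x^2 + 72·x^3)·Dx^4  (order 4).
h: a_k = 0, 0, 3/2, 9/4, 27/32, -837/320, …
ICs: h(0) = 0, h′(0) = 0, h′′(0) = 3, h′′′(0) = 27/2.

f: a_k = -2, 0, 9, 0, -27/4, 0, …
g: a_k = 2, 3, -9/4, 27/8, -405/64, 1701/128, …
Sum ⇒ L₀ = lclm(L_f,L_g) in ℚ(x)⟨Dx⟩.
Integrate: L := L₀·Dx.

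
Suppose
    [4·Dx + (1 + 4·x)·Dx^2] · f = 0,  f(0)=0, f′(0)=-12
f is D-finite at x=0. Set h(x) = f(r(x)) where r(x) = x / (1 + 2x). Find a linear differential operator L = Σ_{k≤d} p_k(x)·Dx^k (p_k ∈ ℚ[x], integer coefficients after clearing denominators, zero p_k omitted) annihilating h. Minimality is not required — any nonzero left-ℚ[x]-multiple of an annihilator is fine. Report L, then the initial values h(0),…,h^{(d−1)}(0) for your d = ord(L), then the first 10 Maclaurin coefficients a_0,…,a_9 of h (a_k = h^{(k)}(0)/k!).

L = (8 + 24·x)·Dx + (1 + 8·x + 12·x^2)·Dx^2  (order 2).
h: a_k = 0, -12, 48, -208, 960, -23232/5, 23296, -839424/7, 629760, -10077184/3, …
ICs: h(0) = 0, h′(0) = -12.

f: a_k = 0, -12, 24, -64, 192, -3072/5, 2048, -49152/7, 24576, -262144/3, …
h₀=f(r): pull back L_f along r ⇒ L₀.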